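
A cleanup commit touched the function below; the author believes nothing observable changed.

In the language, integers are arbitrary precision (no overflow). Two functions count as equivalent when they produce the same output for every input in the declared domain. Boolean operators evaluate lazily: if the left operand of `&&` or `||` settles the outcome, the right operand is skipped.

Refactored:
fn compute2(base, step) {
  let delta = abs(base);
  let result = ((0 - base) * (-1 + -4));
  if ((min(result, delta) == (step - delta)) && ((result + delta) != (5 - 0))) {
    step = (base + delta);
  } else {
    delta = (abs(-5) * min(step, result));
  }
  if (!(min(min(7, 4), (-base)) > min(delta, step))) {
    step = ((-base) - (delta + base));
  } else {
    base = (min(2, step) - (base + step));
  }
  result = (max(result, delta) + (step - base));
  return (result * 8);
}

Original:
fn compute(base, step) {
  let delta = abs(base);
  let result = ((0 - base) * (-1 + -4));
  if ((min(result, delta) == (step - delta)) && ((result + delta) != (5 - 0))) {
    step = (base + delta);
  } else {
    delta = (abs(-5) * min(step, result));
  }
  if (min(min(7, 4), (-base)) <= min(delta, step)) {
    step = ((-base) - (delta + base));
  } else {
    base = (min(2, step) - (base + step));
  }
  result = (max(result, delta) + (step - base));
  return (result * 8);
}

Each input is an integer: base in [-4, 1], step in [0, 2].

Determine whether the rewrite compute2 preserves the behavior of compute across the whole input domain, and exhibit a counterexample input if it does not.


Reading the diff, among the changes: comparison usage differs, and boolean connective usage differs.
One worked example (base=0, step=2) — compute: delta := 0 | result := 0 | ((min(result, delta) == (step - delta)) && ((result + delta) != (5 - 0))): false | delta := 0 | (min(min(7, 4), (-base)) <= min(delta, step)): true | step := 0 | result := 0 | result 0; compute2: delta := 0 | result := 0 | ((min(result, delta) == (step - delta)) && ((result + delta) != (5 - 0))): false | delta := 0 | (!(min(min(7, 4), (-base)) > min(delta, step))): true | step := 0 | result := 0 | result 0; agreement on 0.
Sweeping the whole domain (18 inputs) finds no disagreement.
verdict: equivalent


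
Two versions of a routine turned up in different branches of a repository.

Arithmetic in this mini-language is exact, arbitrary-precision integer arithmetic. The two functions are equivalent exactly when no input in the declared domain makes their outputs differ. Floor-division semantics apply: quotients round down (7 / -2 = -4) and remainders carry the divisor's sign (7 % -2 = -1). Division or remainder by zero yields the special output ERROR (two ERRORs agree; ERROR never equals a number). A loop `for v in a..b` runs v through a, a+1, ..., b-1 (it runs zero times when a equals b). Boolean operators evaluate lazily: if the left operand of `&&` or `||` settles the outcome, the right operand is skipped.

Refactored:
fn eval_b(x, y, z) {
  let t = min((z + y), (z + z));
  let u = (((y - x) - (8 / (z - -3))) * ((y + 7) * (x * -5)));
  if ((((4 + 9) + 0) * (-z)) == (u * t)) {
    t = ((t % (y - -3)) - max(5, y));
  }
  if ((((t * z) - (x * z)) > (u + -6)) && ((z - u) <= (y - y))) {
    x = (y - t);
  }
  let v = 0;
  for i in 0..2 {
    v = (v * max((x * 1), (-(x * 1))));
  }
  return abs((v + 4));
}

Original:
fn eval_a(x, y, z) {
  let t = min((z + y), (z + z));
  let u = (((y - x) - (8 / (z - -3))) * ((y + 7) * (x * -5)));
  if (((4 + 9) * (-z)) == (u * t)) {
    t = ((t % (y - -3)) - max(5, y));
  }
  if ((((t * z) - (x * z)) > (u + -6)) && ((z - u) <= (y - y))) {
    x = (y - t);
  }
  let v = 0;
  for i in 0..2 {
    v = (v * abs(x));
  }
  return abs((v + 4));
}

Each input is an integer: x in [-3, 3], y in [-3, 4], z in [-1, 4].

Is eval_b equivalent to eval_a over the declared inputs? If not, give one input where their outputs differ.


Side by side, the visible changes include: min/max/abs usage differs; arithmetic usage differs; constant usage differs.
Tracing x=-2, y=4, z=-1: eval_a: t becomes -2; next u becomes 220; next (((4 + 9) * (-z)) == (u * t)) evaluates to false; next ((((t * z) - (x * z)) > (u + -6)) && ((z - u) <= (y - y))) evaluates to false; next v becomes 0; next at i=0:; next v becomes 0; next at i=1:; next v becomes 0; next final value 4 | eval_b: t becomes -2; next u becomes 220; next ((((4 + 9) + 0) * (-z)) == (u * t)) evaluates to false; next ((((t * z) - (x * z)) > (u + -6)) && ((z - u) <= (y - y))) evaluates to false; next v becomes 0; next at i=0:; next v becomes 0; next at i=1:; next v becomes 0; next final value 4 — matching result 4.
Across all 336 domain points the two functions coincide.
verdict: equivalent


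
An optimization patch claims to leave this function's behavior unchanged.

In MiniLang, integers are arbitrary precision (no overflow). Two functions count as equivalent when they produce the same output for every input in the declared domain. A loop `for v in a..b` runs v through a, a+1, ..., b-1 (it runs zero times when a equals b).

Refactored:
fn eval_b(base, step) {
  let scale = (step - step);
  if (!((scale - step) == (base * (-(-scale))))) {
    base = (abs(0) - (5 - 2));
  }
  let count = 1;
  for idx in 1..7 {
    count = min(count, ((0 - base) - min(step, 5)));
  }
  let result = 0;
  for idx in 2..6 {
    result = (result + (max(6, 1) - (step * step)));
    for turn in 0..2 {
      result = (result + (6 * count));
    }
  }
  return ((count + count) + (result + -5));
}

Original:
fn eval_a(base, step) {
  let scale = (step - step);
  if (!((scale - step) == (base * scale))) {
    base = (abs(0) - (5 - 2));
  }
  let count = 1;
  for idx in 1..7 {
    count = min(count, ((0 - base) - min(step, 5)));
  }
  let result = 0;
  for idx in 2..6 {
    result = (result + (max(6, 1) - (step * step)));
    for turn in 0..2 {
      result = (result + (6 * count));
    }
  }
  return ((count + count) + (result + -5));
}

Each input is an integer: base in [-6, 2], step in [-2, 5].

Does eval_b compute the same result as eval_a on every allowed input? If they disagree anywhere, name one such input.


Behavior is preserved: although same computation, different form, the outputs never diverge.
As a probe, take base=-6, step=3: eval_a runs scale := 0 | (!((scale - step) == (base * scale))): true | base := -3 | count := 1 | iter idx=1: | count := 0 | iter idx=2: | count := 0 | iter idx=3: | count := 0 | iter idx=4: | count := 0 | iter idx=5: | count := 0 | iter idx=6: | count := 0 | result := 0 | iter idx=2: | result := -3 | iter turn=0: | result := -3 | iter turn=1: | result := -3 | iter idx=3: | result := -6 | iter turn=0: | result := -6 | iter turn=1: | result := -6 | iter idx=4: | result := -9 | iter turn=0: | result := -9 | iter turn=1: | result := -9 | iter idx=5: | result := -12 | iter turn=0: | result := -12 | iter turn=1: | result := -12 | result -17; eval_b runs scale := 0 | (!((scale - step) == (base * (-(-scale))))): true | base := -3 | count := 1 | iter idx=1: | count := 0 | iter idx=2: | count := 0 | iter idx=3: | count := 0 | iter idx=4: | count := 0 | iter idx=5: | count := 0 | iter idx=6: | count := 0 | result := 0 | iter idx=2: | result := -3 | iter turn=0: | result := -3 | iter turn=1: | result := -3 | iter idx=3: | result := -6 | iter turn=0: | result := -6 | iter turn=1: | result := -6 | iter idx=4: | result := -9 | iter turn=0: | result := -9 | iter turn=1: | result := -9 | iter idx=5: | result := -12 | iter turn=0: | result := -12 | iter turn=1: | result := -12 | result -17; both end at -17.
Sweeping the whole domain (72 inputs) finds no disagreement.
verdict: equivalent


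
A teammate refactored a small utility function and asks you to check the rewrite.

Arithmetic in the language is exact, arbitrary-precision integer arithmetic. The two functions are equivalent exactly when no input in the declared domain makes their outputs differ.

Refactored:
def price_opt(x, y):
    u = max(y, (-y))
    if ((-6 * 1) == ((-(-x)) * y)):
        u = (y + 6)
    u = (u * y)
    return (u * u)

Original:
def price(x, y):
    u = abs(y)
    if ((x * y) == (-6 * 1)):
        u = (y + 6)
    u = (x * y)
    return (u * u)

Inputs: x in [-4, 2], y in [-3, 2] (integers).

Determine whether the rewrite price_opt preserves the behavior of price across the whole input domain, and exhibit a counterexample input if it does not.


These are not equivalent — on x=-4, y=-3 the outputs split (144 vs 81).
price: u := 3 | ((x * y) == (-6 * 1)): false | u := 12 | result 144
price_opt: u := 3 | ((-6 * 1) == ((-(-x)) * y)): false | u := -9 | result 81
verdict: not equivalent; witness: x=-4, y=-3


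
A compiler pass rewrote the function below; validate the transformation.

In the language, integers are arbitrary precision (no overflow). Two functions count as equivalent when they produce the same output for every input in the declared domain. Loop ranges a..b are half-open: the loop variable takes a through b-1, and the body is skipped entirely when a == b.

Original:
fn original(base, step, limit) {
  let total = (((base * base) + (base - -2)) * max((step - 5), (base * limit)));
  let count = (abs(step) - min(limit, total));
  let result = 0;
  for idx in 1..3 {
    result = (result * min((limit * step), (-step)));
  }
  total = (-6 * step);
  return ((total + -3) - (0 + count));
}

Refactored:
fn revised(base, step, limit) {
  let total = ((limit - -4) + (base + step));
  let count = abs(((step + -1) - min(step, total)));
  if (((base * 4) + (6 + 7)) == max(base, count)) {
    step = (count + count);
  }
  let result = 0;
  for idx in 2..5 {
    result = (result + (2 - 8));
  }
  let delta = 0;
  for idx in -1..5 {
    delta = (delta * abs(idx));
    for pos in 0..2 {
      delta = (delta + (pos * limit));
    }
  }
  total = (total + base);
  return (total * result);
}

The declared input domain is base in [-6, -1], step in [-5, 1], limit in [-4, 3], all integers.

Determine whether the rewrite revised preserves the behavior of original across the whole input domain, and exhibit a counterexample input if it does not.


The rewrite breaks on base=-6, step=-5, limit=-4, where the results are 18 and 306.
original: total=768, then count=9, then result=0, then (idx=1), then result=0, then (idx=2), then result=0, then total=30, then returns 18
revised: total=-11, then count=5, then (((base * 4) + (6 + 7)) == max(base, count)) is false, then result=0, then (idx=2), then result=-6, then (idx=3), then result=-12, then (idx=4), then result=-18, then delta=0, then (idx=-1), then delta=0, then (pos=0), then delta=0, then (pos=1), then delta=-4, then (idx=0), then delta=0, then (pos=0), then delta=0, then (pos=1), then delta=-4, then (idx=1), then delta=-4, then (pos=0), then delta=-4, then (pos=1), then delta=-8, then (idx=2), then delta=-16, then (pos=0), then delta=-16, then (pos=1), then delta=-20, then (idx=3), then delta=-60, then (pos=0), then delta=-60, then (pos=1), then delta=-64, then (idx=4), then delta=-256, then (pos=0), then delta=-256, then (pos=1), then delta=-260, then total=-17, then returns 306
verdict: not equivalent; witness: base=-6, step=-5, limit=-4


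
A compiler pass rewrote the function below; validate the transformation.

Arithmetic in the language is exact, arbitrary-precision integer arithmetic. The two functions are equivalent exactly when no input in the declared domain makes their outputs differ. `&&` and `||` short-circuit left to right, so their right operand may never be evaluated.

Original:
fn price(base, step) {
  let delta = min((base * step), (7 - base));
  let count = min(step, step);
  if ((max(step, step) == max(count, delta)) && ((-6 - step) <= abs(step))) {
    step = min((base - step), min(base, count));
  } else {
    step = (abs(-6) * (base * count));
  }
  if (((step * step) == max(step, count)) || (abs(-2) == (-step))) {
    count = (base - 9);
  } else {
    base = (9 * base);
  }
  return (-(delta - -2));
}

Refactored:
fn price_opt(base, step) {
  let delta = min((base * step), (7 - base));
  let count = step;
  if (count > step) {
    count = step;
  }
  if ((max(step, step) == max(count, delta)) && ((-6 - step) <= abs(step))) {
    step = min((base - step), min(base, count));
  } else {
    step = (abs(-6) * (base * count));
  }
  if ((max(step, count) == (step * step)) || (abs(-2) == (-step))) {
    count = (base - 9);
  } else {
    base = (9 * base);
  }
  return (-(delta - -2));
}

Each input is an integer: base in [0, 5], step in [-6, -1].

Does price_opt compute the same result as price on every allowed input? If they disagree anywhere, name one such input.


Comparing the listings, the differences include: statement counts differ, plus branching structure differs, plus min/max/abs usage differs, plus comparison usage differs.
One worked example (base=2, step=-6) — price: delta = -12; count = -6; ((max(step, step) == max(count, delta)) && ((-6 - step) <= abs(step))) -> true; step = -6; (((step * step) == max(step, count)) || (abs(-2) == (-step))) -> false; base = 18; return 10; price_opt: delta = -12; count = -6; (count > step) -> false; ((max(step, step) == max(count, delta)) && ((-6 - step) <= abs(step))) -> true; step = -6; ((max(step, count) == (step * step)) || (abs(-2) == (-step))) -> false; base = 18; return 10; agreement on 10.
Sweeping the whole domain (36 inputs) finds no disagreement.
verdict: equivalent


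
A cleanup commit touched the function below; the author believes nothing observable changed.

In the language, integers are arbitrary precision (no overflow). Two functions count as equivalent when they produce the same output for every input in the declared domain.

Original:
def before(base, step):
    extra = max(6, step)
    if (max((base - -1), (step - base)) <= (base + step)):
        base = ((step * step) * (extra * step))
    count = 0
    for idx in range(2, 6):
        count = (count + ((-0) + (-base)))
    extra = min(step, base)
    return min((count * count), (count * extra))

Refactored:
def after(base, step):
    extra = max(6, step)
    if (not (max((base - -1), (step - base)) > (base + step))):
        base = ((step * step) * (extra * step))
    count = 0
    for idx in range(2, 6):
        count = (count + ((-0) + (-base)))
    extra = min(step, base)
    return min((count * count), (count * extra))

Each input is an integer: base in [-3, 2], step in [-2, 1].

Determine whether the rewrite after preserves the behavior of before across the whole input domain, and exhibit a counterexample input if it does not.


Reading the diff, among the changes: boolean connective usage differs; and comparison usage differs.
Spot check at base=-3, step=1 — before: extra := 6 | (max((base - -1), (step - base)) <= (base + step)): false | count := 0 | iter idx=2: | count := 3 | iter idx=3: | count := 6 | iter idx=4: | count := 9 | iter idx=5: | count := 12 | extra := -3 | result -36. after: extra := 6 | (not (max((base - -1), (step - base)) > (base + step))): false | count := 0 | iter idx=2: | count := 3 | iter idx=3: | count := 6 | iter idx=4: | count := 9 | iter idx=5: | count := 12 | extra := -3 | result -36. Both give -36.
An exhaustive pass over the 24 declared inputs shows identical outputs.
verdict: equivalent


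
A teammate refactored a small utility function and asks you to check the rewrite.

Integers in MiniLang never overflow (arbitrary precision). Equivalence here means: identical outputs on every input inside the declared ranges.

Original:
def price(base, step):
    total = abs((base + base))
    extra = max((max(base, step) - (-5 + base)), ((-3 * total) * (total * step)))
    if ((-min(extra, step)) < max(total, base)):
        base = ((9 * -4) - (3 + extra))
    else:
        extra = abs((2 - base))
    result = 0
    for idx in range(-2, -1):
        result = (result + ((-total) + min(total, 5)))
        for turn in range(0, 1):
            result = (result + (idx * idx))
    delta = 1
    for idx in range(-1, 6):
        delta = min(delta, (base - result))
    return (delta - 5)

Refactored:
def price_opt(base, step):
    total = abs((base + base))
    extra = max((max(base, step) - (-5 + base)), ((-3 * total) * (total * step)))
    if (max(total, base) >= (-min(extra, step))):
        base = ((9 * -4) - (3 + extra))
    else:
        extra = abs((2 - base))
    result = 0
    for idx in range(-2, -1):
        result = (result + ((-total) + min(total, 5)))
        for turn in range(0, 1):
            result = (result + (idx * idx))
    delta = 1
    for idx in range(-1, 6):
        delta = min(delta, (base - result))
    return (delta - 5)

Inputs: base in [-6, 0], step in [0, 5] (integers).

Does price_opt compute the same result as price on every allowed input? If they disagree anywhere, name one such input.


These are not equivalent — on base=0, step=0 the outputs split (-9 vs -53).
price: total = 0; extra = 5; ((-min(extra, step)) < max(total, base)) -> false; extra = 2; result = 0; [idx=-2]; result = 0; [turn=0]; result = 4; delta = 1; [idx=-1]; delta = -4; [idx=0]; delta = -4; [idx=1]; delta = -4; [idx=2]; delta = -4; [idx=3]; delta = -4; [idx=4]; delta = -4; [idx=5]; delta = -4; return -9
price_opt: total = 0; extra = 5; (max(total, base) >= (-min(extra, step))) -> true; base = -44; result = 0; [idx=-2]; result = 0; [turn=0]; result = 4; delta = 1; [idx=-1]; delta = -48; [idx=0]; delta = -48; [idx=1]; delta = -48; [idx=2]; delta = -48; [idx=3]; delta = -48; [idx=4]; delta = -48; [idx=5]; delta = -48; return -53
verdict: not equivalent; witness: base=0, step=0


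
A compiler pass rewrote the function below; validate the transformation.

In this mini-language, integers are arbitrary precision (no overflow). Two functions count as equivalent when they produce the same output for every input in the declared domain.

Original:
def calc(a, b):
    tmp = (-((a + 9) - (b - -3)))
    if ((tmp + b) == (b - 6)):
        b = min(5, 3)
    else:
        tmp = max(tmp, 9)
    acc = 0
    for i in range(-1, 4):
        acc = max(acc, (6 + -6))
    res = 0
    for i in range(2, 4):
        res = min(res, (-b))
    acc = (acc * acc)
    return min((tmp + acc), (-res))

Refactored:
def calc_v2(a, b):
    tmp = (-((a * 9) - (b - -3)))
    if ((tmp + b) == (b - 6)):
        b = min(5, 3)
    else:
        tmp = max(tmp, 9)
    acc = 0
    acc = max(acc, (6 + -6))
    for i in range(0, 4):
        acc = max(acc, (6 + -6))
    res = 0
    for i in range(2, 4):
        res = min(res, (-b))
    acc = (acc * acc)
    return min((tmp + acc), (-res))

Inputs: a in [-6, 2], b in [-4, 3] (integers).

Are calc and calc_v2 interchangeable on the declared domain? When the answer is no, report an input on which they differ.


Take a=-4, b=-4.
calc: tmp := -6 | ((tmp + b) == (b - 6)): true | b := 3 | acc := 0 | iter i=-1: | acc := 0 | iter i=0: | acc := 0 | iter i=1: | acc := 0 | iter i=2: | acc := 0 | iter i=3: | acc := 0 | res := 0 | iter i=2: | res := -3 | iter i=3: | res := -3 | acc := 0 | result -6
calc_v2: tmp := 35 | ((tmp + b) == (b - 6)): false | tmp := 35 | acc := 0 | acc := 0 | iter i=0: | acc := 0 | iter i=1: | acc := 0 | iter i=2: | acc := 0 | iter i=3: | acc := 0 | res := 0 | iter i=2: | res := 0 | iter i=3: | res := 0 | acc := 0 | result 0
-6 != 0, so the rewrite changes behavior.
verdict: not equivalent; witness: a=-4, b=-4


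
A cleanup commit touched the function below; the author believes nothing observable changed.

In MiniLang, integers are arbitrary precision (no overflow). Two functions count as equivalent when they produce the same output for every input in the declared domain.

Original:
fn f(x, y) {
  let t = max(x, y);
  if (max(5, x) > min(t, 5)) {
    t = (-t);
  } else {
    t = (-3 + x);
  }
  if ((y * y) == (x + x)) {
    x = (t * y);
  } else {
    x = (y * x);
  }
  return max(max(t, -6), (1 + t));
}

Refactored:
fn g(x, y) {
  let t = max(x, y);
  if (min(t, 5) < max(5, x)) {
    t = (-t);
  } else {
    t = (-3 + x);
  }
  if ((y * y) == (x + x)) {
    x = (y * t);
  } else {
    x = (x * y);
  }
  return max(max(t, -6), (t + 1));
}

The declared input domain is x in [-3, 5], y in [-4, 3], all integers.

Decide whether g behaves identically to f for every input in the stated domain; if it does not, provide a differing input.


The two are interchangeable: comparison usage differs, and every declared input agrees.
One worked example (x=1, y=-1) — f: t=1, then (max(5, x) > min(t, 5)) is true, then t=-1, then ((y * y) == (x + x)) is false, then x=-1, then returns 0; g: t=1, then (min(t, 5) < max(5, x)) is true, then t=-1, then ((y * y) == (x + x)) is false, then x=-1, then returns 0; agreement on 0.
Across all 72 domain points the two functions coincide.
verdict: equivalent


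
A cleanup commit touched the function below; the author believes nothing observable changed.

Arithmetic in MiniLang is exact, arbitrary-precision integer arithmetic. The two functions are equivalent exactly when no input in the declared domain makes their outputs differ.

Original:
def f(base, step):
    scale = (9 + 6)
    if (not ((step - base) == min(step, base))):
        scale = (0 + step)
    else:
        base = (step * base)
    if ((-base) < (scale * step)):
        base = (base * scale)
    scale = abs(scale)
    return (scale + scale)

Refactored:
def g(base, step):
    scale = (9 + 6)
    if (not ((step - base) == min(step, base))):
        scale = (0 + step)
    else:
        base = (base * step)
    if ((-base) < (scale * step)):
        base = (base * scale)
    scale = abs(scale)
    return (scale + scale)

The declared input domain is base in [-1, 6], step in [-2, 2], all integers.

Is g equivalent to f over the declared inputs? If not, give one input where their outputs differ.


The two versions differ — the changes include same computation, different form.
One worked example (base=2, step=1) — f: scale=15, then (not ((step - base) == min(step, base))) is true, then scale=1, then ((-base) < (scale * step)) is true, then base=2, then scale=1, then returns 2; g: scale=15, then (not ((step - base) == min(step, base))) is true, then scale=1, then ((-base) < (scale * step)) is true, then base=2, then scale=1, then returns 2; agreement on 2.
An exhaustive pass over the 40 declared inputs shows identical outputs.
verdict: equivalent


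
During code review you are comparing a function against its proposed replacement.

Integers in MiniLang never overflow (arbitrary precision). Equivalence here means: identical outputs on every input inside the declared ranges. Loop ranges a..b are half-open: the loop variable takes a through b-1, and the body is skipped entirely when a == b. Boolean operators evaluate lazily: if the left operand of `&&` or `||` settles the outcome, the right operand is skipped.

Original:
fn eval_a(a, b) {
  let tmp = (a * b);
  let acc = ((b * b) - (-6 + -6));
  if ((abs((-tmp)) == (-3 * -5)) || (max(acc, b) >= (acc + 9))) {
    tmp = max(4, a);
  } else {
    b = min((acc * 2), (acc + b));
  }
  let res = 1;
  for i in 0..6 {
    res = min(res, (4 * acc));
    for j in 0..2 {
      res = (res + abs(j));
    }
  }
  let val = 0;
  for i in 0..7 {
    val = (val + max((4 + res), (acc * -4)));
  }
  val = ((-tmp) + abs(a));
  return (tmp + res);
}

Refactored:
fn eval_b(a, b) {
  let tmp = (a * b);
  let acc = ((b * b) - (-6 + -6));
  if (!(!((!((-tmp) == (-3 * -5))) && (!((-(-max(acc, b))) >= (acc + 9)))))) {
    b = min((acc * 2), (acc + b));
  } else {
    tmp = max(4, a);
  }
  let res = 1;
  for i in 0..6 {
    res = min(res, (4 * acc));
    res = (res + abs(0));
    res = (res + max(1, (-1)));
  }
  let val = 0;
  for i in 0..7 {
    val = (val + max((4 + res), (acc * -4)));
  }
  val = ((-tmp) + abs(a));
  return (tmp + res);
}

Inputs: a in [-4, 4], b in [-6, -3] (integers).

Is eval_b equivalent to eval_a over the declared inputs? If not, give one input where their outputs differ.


Evaluate both at a=-3, b=-5.
eval_a: tmp becomes 15; next acc becomes 37; next ((abs((-tmp)) == (-3 * -5)) || (max(acc, b) >= (acc + 9))) evaluates to true; next tmp becomes 4; next res becomes 1; next at i=0:; next res becomes 1; next at j=0:; next res becomes 1; next at j=1:; next res becomes 2; next at i=1:; next res becomes 2; next at j=0:; next res becomes 2; next at j=1:; next res becomes 3; next at i=2:; next res becomes 3; next at j=0:; next res becomes 3; next at j=1:; next res becomes 4; next at i=3:; next res becomes 4; next at j=0:; next res becomes 4; next at j=1:; next res becomes 5; next at i=4:; next res becomes 5; next at j=0:; next res becomes 5; next at j=1:; next res becomes 6; next at i=5:; next res becomes 6; next at j=0:; next res becomes 6; next at j=1:; next res becomes 7; next val becomes 0; next at i=0:; next val becomes 11; next at i=1:; next val becomes 22; next at i=2:; next val becomes 33; next at i=3:; next val becomes 44; next at i=4:; next val becomes 55; next at i=5:; next val becomes 66; next at i=6:; next val becomes 77; next val becomes -1; next final value 11
eval_b: tmp becomes 15; next acc becomes 37; next (!(!((!((-tmp) == (-3 * -5))) && (!((-(-max(acc, b))) >= (acc + 9)))))) evaluates to true; next b becomes 32; next res becomes 1; next at i=0:; next res becomes 1; next res becomes 1; next res becomes 2; next at i=1:; next res becomes 2; next res becomes 2; next res becomes 3; next at i=2:; next res becomes 3; next res becomes 3; next res becomes 4; next at i=3:; next res becomes 4; next res becomes 4; next res becomes 5; next at i=4:; next res becomes 5; next res becomes 5; next res becomes 6; next at i=5:; next res becomes 6; next res becomes 6; next res becomes 7; next val becomes 0; next at i=0:; next val becomes 11; next at i=1:; next val becomes 22; next at i=2:; next val becomes 33; next at i=3:; next val becomes 44; next at i=4:; next val becomes 55; next at i=5:; next val becomes 66; next at i=6:; next val becomes 77; next val becomes -12; next final value 22
11 vs 22 — the two versions disagree here.
verdict: not equivalent; witness: a=-3, b=-5


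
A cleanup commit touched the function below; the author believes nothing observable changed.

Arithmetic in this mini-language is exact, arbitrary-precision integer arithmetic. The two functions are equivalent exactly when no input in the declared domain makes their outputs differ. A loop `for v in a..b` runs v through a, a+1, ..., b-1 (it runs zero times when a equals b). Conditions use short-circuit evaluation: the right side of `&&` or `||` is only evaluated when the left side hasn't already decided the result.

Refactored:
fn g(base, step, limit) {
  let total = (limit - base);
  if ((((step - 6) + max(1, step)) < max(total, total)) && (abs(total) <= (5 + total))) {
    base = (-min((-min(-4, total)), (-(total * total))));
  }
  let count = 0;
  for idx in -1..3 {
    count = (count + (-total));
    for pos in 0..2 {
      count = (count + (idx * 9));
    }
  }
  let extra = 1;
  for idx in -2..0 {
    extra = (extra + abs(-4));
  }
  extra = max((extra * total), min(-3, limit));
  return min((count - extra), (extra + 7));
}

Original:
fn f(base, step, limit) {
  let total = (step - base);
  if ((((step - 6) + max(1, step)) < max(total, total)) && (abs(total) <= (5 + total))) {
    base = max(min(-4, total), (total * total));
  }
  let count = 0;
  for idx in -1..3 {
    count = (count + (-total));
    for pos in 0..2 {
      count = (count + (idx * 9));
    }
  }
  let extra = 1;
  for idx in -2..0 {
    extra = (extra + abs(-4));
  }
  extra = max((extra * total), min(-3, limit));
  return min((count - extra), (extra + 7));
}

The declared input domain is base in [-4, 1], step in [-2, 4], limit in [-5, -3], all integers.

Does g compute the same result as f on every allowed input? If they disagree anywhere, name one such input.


Run the pair on base=-4, step=-2, limit=-5.
f: total = 2; ((((step - 6) + max(1, step)) < max(total, total)) && (abs(total) <= (5 + total))) -> true; base = 4; count = 0; [idx=-1]; count = -2; [pos=0]; count = -11; [pos=1]; count = -20; [idx=0]; count = -22; [pos=0]; count = -22; [pos=1]; count = -22; [idx=1]; count = -24; [pos=0]; count = -15; [pos=1]; count = -6; [idx=2]; count = -8; [pos=0]; count = 10; [pos=1]; count = 28; extra = 1; [idx=-2]; extra = 5; [idx=-1]; extra = 9; extra = 18; return 10
g: total = -1; ((((step - 6) + max(1, step)) < max(total, total)) && (abs(total) <= (5 + total))) -> true; base = 1; count = 0; [idx=-1]; count = 1; [pos=0]; count = -8; [pos=1]; count = -17; [idx=0]; count = -16; [pos=0]; count = -16; [pos=1]; count = -16; [idx=1]; count = -15; [pos=0]; count = -6; [pos=1]; count = 3; [idx=2]; count = 4; [pos=0]; count = 22; [pos=1]; count = 40; extra = 1; [idx=-2]; extra = 5; [idx=-1]; extra = 9; extra = -5; return 2
10 != 2, so the rewrite changes behavior.
verdict: not equivalent; witness: base=-4, step=-2, limit=-5


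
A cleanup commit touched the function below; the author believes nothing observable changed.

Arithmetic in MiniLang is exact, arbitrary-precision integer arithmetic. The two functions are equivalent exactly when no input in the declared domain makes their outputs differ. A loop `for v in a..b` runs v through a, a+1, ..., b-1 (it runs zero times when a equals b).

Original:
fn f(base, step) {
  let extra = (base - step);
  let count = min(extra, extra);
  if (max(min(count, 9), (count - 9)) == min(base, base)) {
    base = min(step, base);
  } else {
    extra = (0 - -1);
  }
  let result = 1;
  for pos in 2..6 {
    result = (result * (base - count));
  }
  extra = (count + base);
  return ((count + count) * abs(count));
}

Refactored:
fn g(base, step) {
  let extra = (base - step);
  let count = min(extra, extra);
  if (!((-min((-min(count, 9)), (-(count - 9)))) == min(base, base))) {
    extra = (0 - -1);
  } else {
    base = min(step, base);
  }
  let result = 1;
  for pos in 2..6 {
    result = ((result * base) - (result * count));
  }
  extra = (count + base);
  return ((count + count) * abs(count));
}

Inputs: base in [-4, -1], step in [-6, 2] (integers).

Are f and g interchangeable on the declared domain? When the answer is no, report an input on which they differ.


Differences: boolean connective usage differs; also arithmetic usage differs; also min/max/abs usage differs — yet all 36 inputs agree.
verdict: equivalent


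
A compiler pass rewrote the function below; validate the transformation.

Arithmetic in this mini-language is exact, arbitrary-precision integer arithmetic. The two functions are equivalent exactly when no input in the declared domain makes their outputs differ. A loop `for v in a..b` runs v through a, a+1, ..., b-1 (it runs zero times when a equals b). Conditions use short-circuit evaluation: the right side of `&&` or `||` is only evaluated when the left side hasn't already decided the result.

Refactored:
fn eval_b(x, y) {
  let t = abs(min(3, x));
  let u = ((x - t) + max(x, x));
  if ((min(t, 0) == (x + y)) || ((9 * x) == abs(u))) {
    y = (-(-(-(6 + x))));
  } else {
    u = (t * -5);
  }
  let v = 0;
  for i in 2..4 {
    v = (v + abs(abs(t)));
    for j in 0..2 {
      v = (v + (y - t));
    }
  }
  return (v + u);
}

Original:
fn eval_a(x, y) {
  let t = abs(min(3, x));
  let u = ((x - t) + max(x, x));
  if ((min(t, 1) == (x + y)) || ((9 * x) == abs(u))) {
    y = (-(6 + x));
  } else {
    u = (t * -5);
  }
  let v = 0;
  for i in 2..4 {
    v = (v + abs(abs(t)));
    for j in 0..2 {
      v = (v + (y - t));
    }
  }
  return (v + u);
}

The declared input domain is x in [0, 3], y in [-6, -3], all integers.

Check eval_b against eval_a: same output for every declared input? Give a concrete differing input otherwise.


Try x=3, y=-3.
eval_a: t = 3; u = 3; ((min(t, 1) == (x + y)) || ((9 * x) == abs(u))) -> false; u = -15; v = 0; [i=2]; v = 3; [j=0]; v = -3; [j=1]; v = -9; [i=3]; v = -6; [j=0]; v = -12; [j=1]; v = -18; return -33
eval_b: t = 3; u = 3; ((min(t, 0) == (x + y)) || ((9 * x) == abs(u))) -> true; y = -9; v = 0; [i=2]; v = 3; [j=0]; v = -9; [j=1]; v = -21; [i=3]; v = -18; [j=0]; v = -30; [j=1]; v = -42; return -39
-33 against -39: the behavior changed.
verdict: not equivalent; witness: x=3, y=-3


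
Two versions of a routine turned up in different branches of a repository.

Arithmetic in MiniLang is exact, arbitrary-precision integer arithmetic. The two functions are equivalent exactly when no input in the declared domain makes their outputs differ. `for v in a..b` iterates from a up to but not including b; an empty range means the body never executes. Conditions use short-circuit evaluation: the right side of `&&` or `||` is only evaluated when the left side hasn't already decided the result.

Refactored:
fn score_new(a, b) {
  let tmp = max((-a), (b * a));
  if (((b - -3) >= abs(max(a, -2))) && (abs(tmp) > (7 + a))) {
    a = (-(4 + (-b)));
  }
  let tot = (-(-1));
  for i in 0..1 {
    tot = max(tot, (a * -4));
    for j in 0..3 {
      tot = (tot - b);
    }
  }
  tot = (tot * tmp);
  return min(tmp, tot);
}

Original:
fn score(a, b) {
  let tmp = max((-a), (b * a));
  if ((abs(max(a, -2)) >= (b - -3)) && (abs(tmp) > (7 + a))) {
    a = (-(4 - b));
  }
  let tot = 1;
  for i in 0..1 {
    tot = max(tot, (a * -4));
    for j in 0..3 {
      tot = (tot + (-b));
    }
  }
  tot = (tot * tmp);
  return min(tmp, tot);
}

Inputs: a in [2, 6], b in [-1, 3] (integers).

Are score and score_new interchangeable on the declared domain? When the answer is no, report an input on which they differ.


Try a=4, b=3.
score: tmp=12, then ((abs(max(a, -2)) >= (b - -3)) && (abs(tmp) > (7 + a))) is false, then tot=1, then (i=0), then tot=1, then (j=0), then tot=-2, then (j=1), then tot=-5, then (j=2), then tot=-8, then tot=-96, then returns -96
score_new: tmp=12, then (((b - -3) >= abs(max(a, -2))) && (abs(tmp) > (7 + a))) is true, then a=-1, then tot=1, then (i=0), then tot=4, then (j=0), then tot=1, then (j=1), then tot=-2, then (j=2), then tot=-5, then tot=-60, then returns -60
-96 against -60: the behavior changed.
verdict: not equivalent; witness: a=4, b=3


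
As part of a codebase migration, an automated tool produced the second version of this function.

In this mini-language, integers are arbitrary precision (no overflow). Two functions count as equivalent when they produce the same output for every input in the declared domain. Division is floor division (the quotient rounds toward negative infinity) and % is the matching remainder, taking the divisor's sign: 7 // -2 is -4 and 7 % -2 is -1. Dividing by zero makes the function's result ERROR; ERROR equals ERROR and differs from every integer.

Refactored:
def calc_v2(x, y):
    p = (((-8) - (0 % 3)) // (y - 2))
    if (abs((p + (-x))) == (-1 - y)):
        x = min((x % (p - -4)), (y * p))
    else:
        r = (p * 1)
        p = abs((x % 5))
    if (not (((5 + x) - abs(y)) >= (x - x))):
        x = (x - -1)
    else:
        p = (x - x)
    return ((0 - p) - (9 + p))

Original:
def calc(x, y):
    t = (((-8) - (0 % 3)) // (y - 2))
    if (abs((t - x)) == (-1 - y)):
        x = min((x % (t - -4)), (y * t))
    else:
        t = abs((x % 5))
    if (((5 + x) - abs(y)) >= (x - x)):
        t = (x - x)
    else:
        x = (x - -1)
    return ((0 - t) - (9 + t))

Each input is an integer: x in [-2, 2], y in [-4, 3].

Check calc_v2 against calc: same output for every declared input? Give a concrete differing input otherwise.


Equivalent — the differences include arithmetic usage differs, boolean connective usage differs, constant usage differs, local variable names differ, statement counts differ, yet no declared input distinguishes the two.
Spot check at x=1, y=-1 — calc: t=2, then (abs((t - x)) == (-1 - y)) is false, then t=1, then (((5 + x) - abs(y)) >= (x - x)) is true, then t=0, then returns -9. calc_v2: p=2, then (abs((p + (-x))) == (-1 - y)) is false, then r=2, then p=1, then (not (((5 + x) - abs(y)) >= (x - x))) is false, then p=0, then returns -9. Both give -9.
Across all 40 domain points the two functions coincide.
verdict: equivalent


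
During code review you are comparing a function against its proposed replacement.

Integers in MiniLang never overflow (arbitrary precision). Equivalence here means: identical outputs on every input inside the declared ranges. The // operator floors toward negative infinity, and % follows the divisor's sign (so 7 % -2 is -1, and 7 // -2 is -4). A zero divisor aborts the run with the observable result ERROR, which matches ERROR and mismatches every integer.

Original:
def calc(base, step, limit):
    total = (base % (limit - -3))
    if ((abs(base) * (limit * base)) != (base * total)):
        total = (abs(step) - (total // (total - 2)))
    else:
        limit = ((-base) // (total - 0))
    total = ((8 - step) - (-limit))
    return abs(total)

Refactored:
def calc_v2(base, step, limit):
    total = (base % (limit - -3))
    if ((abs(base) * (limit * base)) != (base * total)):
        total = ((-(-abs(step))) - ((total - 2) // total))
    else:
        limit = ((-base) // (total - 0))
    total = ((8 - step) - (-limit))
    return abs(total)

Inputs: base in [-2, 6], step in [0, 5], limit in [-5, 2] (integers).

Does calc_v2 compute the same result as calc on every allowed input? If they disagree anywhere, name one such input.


The rewrite breaks on base=-2, step=0, limit=-5, where the results are 3 and ERROR.
calc: total=0, then ((abs(base) * (limit * base)) != (base * total)) is true, then total=0, then total=3, then returns 3
calc_v2: total=0, then ((abs(base) * (limit * base)) != (base * total)) is true, then a zero divisor aborts: ERROR
verdict: not equivalent; witness: base=-2, step=0, limit=-5


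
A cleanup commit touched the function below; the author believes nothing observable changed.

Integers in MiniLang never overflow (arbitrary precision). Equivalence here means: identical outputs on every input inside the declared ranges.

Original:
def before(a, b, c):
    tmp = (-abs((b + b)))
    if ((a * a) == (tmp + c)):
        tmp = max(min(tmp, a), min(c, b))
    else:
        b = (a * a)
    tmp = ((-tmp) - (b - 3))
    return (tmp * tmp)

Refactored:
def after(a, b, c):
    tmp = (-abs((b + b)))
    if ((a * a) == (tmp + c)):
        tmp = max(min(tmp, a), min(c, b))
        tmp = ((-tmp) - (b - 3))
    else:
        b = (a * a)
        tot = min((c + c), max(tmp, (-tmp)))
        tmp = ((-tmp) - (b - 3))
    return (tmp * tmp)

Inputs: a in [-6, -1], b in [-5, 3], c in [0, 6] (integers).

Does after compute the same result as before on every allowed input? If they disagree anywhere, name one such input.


Comparing the listings, the differences include: local variable names differ; min/max/abs usage differs; constant usage differs; statement counts differ; arithmetic usage differs.
Tracing a=-5, b=-3, c=4: before: tmp=-6, then ((a * a) == (tmp + c)) is false, then b=25, then tmp=-16, then returns 256 | after: tmp=-6, then ((a * a) == (tmp + c)) is false, then b=25, then tot=6, then tmp=-16, then returns 256 — matching result 256.
Every one of the 378 inputs gives matching results.
verdict: equivalent


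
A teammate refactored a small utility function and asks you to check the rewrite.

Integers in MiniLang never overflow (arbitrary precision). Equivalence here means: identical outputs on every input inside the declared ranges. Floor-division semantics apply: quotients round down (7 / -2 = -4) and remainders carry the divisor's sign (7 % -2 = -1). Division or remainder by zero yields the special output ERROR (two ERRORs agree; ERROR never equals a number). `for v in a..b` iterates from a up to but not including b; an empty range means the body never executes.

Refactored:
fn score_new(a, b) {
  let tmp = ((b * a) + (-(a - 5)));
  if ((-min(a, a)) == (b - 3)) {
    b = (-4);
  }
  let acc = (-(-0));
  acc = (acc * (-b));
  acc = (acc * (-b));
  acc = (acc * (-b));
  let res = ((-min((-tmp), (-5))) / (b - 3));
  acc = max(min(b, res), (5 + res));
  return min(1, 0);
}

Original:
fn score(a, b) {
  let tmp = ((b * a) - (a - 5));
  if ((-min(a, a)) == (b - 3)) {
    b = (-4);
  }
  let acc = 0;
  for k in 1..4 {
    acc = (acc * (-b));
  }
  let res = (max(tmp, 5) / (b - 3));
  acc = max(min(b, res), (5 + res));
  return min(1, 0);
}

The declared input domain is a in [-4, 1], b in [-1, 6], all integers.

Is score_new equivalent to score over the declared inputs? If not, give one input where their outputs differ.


Equivalent — the differences include statement counts differ, min/max/abs usage differs, local variable names differ, loop structure differs, arithmetic usage differs, yet no declared input distinguishes the two.
One worked example (a=-3, b=6) — score: tmp := -10 | ((-min(a, a)) == (b - 3)): true | b := -4 | acc := 0 | iter k=1: | acc := 0 | iter k=2: | acc := 0 | iter k=3: | acc := 0 | res := -1 | acc := 4 | result 0; score_new: tmp := -10 | ((-min(a, a)) == (b - 3)): true | b := -4 | acc := 0 | acc := 0 | acc := 0 | acc := 0 | res := -1 | acc := 4 | result 0; agreement on 0.
Checked all 48 inputs in the declared domain: the outputs agree on every one.
verdict: equivalent
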